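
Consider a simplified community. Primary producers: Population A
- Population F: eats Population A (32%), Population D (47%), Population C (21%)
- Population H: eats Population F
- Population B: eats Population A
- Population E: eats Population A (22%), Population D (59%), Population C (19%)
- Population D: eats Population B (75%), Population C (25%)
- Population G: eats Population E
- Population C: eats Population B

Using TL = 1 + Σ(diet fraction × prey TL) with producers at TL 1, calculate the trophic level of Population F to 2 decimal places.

3.48

Population B: 1 + 1 = 2
Population C: 1 + 2 = 3
Population D: 1 + (0.75×2 + 0.25×3) = 3.25
Population E: 1 + (0.22×1 + 0.59×3.25 + 0.19×3) = 3.7075
Population F: 1 + (0.32×1 + 0.47×3.25 + 0.21×3) = 3.4775
Population G: 1 + 3.7075 = 4.7075
Population H: 1 + 3.4775 = 4.4775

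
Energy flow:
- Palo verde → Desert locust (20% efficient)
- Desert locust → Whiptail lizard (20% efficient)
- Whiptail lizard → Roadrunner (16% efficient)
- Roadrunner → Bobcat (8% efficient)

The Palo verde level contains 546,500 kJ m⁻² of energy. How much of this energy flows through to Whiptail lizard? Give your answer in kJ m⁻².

21860 kJ m⁻²

Desert locust: 546500 × 0.2 = 109300 kJ m⁻²
Whiptail lizard: 109300 × 0.2 = 21860 kJ m⁻²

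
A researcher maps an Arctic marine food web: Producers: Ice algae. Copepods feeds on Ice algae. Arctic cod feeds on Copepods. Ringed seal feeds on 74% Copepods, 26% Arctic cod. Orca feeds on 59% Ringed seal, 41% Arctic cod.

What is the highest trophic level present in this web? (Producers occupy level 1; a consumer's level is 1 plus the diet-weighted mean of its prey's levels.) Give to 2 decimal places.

Copepods: 1 + 1 = 2
Arctic cod: 1 + 2 = 3
Ringed seal: 1 + (0.74×2 + 0.26×3) = 3.26
Orca: 1 + (0.59×3.26 + 0.41×3) = 4.1534

4.15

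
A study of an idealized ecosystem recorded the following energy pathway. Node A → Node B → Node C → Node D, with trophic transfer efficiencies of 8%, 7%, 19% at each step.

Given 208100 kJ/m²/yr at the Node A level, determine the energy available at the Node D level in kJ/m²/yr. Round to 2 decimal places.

Node B: 208100 × 0.08 = 16648 kJ/m²/yr
Node C: 16648 × 0.07 = 1165.36 kJ/m²/yr
Node D: 1165.36 × 0.19 = 221.4184 kJ/m²/yr

221.42 kJ/m²/yr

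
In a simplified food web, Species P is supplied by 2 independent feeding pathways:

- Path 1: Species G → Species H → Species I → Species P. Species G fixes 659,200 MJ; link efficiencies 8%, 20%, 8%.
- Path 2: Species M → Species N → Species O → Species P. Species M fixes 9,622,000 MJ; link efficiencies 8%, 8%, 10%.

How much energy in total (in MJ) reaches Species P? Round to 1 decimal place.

Path 1: 659200 × 0.08 × 0.2 × 0.08 = 843.776 MJ
Path 2: 9622000 × 0.08 × 0.08 × 0.1 = 6158.08 MJ
Total at Species P: 843.776 + 6158.08 = 7001.856 MJ

7001.9 MJ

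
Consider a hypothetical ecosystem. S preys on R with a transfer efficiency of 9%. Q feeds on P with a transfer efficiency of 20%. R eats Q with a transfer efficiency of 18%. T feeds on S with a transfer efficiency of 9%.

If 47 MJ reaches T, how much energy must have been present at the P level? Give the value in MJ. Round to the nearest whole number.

Cumulative transfer efficiency: 0.2 × 0.18 × 0.09 × 0.09 = 0.0002916
P energy = 47 / 0.0002916 = 161180 MJ

161180 MJ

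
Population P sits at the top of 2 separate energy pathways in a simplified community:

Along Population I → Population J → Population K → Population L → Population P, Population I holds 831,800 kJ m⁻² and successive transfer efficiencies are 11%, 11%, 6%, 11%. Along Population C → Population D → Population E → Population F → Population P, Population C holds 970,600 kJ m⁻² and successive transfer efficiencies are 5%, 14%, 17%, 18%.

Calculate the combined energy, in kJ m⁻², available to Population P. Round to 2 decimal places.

274.33 kJ m⁻²

Via Population I: 831800 × 0.11 × 0.11 × 0.06 × 0.11 = 66.427548 kJ m⁻²
Via Population C: 970600 × 0.05 × 0.14 × 0.17 × 0.18 = 207.90252 kJ m⁻²
Total at Population P: 66.427548 + 207.90252 = 274.330068 kJ m⁻²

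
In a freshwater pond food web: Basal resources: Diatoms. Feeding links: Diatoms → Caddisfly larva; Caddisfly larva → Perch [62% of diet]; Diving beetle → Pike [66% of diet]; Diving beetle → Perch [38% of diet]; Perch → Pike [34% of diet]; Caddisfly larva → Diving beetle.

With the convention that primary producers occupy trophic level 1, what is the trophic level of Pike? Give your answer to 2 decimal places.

4.13

Caddisfly larva: 1 + 1 = 2
Diving beetle: 1 + 2 = 3
Perch: 1 + (0.38×3 + 0.62×2) = 3.38
Pike: 1 + (0.34×3.38 + 0.66×3) = 4.1292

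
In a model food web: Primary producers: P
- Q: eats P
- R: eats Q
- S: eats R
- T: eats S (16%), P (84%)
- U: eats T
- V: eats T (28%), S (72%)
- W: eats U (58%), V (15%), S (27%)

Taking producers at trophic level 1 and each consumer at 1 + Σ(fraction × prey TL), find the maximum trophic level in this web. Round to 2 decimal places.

4.78

Q: 1 + 1 = 2
R: 1 + 2 = 3
S: 1 + 3 = 4
T: 1 + (0.16×4 + 0.84×1) = 2.48
U: 1 + 2.48 = 3.48
V: 1 + (0.28×2.48 + 0.72×4) = 4.5744
W: 1 + (0.58×3.48 + 0.15×4.5744 + 0.27×4) = 4.78456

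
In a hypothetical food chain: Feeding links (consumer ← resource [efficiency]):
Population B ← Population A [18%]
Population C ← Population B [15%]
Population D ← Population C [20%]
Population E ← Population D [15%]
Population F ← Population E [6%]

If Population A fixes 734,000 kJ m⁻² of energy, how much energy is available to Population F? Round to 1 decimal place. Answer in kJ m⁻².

Population B: 734000 × 0.18 = 132120 kJ m⁻²
Population C: 132120 × 0.15 = 19818 kJ m⁻²
Population D: 19818 × 0.2 = 3963.6 kJ m⁻²
Population E: 3963.6 × 0.15 = 594.54 kJ m⁻²
Population F: 594.54 × 0.06 = 35.6724 kJ m⁻²

35.7 kJ m⁻²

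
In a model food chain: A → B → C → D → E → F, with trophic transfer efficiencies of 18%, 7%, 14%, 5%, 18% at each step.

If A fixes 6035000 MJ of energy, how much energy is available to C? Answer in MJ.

B: 6035000 × 0.18 = 1086300 MJ
C: 1086300 × 0.07 = 76041 MJ

76041 MJ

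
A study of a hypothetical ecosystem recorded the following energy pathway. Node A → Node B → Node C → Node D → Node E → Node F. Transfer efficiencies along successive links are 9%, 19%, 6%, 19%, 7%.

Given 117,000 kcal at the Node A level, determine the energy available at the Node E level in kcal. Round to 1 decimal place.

22.8 kcal

Node B: 117000 × 0.09 = 10530 kcal
Node C: 10530 × 0.19 = 2000.7 kcal
Node D: 2000.7 × 0.06 = 120.042 kcal
Node E: 120.042 × 0.19 = 22.80798 kcal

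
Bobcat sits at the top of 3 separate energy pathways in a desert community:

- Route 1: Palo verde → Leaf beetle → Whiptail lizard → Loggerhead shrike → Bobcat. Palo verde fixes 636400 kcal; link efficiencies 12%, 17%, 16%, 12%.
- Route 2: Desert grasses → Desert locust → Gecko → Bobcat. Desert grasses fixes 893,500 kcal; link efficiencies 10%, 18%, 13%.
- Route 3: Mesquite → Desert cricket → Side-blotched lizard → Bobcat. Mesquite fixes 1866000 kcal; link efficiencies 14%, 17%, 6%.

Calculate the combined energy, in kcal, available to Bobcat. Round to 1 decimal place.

Route 1: 636400 × 0.12 × 0.17 × 0.16 × 0.12 = 249.265152 kcal
Route 2: 893500 × 0.1 × 0.18 × 0.13 = 2090.79 kcal
Route 3: 1866000 × 0.14 × 0.17 × 0.06 = 2664.648 kcal
Total at Bobcat: 249.265152 + 2090.79 + 2664.648 = 5004.703152 kcal

5004.7 kcal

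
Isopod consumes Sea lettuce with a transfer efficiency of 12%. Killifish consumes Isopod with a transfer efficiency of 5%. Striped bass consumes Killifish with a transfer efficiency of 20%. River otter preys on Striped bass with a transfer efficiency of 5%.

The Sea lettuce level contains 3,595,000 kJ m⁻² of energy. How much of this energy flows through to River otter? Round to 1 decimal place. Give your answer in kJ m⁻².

215.7 kJ m⁻²

Isopod: 3595000 × 0.12 = 431400 kJ m⁻²
Killifish: 431400 × 0.05 = 21570 kJ m⁻²
Striped bass: 21570 × 0.2 = 4314 kJ m⁻²
River otter: 4314 × 0.05 = 215.7 kJ m⁻²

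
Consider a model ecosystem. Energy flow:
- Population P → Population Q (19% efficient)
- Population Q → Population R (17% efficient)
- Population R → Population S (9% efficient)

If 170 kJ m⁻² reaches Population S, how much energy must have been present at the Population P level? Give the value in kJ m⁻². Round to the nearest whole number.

58480 kJ m⁻²

Cumulative transfer efficiency: 0.19 × 0.17 × 0.09 = 0.002907
Population P energy = 170 / 0.002907 = 58480 kJ m⁻²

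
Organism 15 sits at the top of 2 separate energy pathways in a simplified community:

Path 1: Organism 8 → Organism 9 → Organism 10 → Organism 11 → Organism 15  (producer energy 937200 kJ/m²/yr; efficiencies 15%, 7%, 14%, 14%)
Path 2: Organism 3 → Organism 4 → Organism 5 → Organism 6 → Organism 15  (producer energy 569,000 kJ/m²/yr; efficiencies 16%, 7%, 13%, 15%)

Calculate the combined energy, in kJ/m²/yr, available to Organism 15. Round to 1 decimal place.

317.1 kJ/m²/yr

Path 1: 937200 × 0.15 × 0.07 × 0.14 × 0.14 = 192.87576 kJ/m²/yr
Path 2: 569000 × 0.16 × 0.07 × 0.13 × 0.15 = 124.2696 kJ/m²/yr
Total at Organism 15: 192.87576 + 124.2696 = 317.14536 kJ/m²/yr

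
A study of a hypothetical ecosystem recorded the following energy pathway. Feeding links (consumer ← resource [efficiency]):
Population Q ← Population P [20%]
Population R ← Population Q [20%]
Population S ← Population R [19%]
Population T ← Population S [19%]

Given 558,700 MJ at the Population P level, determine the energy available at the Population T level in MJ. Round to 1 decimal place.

Population Q: 558700 × 0.2 = 111740 MJ
Population R: 111740 × 0.2 = 22348 MJ
Population S: 22348 × 0.19 = 4246.12 MJ
Population T: 4246.12 × 0.19 = 806.7628 MJ

806.8 MJ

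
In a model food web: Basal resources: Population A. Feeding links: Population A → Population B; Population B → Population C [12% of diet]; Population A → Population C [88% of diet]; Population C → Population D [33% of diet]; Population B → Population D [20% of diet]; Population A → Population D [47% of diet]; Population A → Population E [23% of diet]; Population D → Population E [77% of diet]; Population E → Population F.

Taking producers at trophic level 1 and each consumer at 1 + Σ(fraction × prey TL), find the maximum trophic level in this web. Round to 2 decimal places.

4.21

Population B: 1 + 1 = 2
Population C: 1 + (0.12×2 + 0.88×1) = 2.12
Population D: 1 + (0.33×2.12 + 0.2×2 + 0.47×1) = 2.5696
Population E: 1 + (0.23×1 + 0.77×2.5696) = 3.208592
Population F: 1 + 3.208592 = 4.208592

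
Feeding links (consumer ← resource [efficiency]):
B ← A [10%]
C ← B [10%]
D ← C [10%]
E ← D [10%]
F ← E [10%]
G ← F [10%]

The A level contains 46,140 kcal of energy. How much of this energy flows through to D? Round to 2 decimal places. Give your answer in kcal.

B: 46140 × 0.1 = 4614 kcal
C: 4614 × 0.1 = 461.4 kcal
D: 461.4 × 0.1 = 46.14 kcal

46.14 kcal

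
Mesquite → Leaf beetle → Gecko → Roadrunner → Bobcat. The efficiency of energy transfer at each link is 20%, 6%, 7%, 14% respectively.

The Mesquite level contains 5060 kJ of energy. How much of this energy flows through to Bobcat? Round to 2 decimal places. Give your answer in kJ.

Leaf beetle: 5060 × 0.2 = 1012 kJ
Gecko: 1012 × 0.06 = 60.72 kJ
Roadrunner: 60.72 × 0.07 = 4.2504 kJ
Bobcat: 4.2504 × 0.14 = 0.595056 kJ

0.60 kJ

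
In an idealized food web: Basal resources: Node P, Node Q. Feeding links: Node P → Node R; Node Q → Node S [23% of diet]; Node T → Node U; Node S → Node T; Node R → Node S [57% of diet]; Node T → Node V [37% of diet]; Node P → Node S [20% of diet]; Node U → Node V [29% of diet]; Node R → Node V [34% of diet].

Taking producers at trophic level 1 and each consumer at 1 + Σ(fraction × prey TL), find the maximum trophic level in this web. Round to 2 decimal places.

Node R: 1 + 1 = 2
Node S: 1 + (0.57×2 + 0.2×1 + 0.23×1) = 2.57
Node T: 1 + 2.57 = 3.57
Node U: 1 + 3.57 = 4.57
Node V: 1 + (0.34×2 + 0.29×4.57 + 0.37×3.57) = 4.3262

4.57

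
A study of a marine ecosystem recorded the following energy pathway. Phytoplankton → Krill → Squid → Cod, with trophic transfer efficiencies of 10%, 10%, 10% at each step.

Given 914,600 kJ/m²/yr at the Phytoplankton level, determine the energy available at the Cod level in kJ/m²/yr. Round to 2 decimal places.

Krill: 914600 × 0.1 = 91460 kJ/m²/yr
Squid: 91460 × 0.1 = 9146 kJ/m²/yr
Cod: 9146 × 0.1 = 914.6 kJ/m²/yr

914.60 kJ/m²/yr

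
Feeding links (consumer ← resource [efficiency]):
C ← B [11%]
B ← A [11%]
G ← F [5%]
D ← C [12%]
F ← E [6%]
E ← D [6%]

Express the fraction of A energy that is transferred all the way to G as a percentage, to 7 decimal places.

Product of link efficiencies: 0.11 × 0.11 × 0.12 × 0.06 × 0.06 × 0.05 = 0.00000026136
As a percentage: 0.00000026136 × 100 = 0.0000261%

0.0000261%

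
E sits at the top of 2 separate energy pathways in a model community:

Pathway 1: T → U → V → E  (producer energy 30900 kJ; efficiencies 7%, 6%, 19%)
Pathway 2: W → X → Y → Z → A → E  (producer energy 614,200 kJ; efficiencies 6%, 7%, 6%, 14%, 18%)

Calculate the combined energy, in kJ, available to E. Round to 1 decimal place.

Pathway 1: 30900 × 0.07 × 0.06 × 0.19 = 24.6582 kJ
Pathway 2: 614200 × 0.06 × 0.07 × 0.06 × 0.14 × 0.18 = 3.90041568 kJ
Total at E: 24.6582 + 3.90041568 = 28.55861568 kJ

28.6 kJ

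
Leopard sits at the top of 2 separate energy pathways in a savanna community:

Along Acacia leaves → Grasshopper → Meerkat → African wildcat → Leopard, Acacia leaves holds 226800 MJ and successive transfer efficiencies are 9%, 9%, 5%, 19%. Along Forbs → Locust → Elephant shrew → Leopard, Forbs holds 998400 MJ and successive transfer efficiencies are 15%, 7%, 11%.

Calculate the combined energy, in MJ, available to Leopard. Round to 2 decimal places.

Via Acacia leaves: 226800 × 0.09 × 0.09 × 0.05 × 0.19 = 17.45226 MJ
Via Forbs: 998400 × 0.15 × 0.07 × 0.11 = 1153.152 MJ
Total at Leopard: 17.45226 + 1153.152 = 1170.60426 MJ

1170.60 MJ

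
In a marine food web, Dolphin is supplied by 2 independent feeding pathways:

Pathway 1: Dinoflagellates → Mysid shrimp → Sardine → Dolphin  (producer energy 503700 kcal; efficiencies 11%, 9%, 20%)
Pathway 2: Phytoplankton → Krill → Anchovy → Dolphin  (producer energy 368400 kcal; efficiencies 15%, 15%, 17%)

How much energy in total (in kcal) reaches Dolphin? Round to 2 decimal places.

Pathway 1: 503700 × 0.11 × 0.09 × 0.2 = 997.326 kcal
Pathway 2: 368400 × 0.15 × 0.15 × 0.17 = 1409.13 kcal
Total at Dolphin: 997.326 + 1409.13 = 2406.456 kcal

2406.46 kcal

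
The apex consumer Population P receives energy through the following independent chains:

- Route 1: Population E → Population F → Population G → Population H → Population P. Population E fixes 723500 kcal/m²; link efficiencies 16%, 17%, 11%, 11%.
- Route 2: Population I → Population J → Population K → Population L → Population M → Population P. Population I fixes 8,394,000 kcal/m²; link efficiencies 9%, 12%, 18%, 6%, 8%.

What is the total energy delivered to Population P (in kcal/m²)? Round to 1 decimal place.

316.4 kcal/m²

Route 1: 723500 × 0.16 × 0.17 × 0.11 × 0.11 = 238.11832 kcal/m²
Route 2: 8394000 × 0.09 × 0.12 × 0.18 × 0.06 × 0.08 = 78.3260928 kcal/m²
Total at Population P: 238.11832 + 78.3260928 = 316.4444128 kcal/m²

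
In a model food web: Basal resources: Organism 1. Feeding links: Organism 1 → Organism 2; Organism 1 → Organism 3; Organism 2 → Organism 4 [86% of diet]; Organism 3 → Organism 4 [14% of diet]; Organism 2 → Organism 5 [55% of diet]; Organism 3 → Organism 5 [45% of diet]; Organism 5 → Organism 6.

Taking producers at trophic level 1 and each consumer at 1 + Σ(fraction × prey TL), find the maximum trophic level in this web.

Organism 2: 1 + 1 = 2
Organism 3: 1 + 1 = 2
Organism 4: 1 + (0.86×2 + 0.14×2) = 3
Organism 5: 1 + (0.55×2 + 0.45×2) = 3
Organism 6: 1 + 3 = 4

4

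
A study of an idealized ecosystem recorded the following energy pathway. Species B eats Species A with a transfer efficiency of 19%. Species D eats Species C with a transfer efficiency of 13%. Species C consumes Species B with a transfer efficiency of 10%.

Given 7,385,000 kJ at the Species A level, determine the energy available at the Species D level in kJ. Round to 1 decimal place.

Species B: 7385000 × 0.19 = 1403150 kJ
Species C: 1403150 × 0.1 = 140315 kJ
Species D: 140315 × 0.13 = 18240.95 kJ

18241.0 kJ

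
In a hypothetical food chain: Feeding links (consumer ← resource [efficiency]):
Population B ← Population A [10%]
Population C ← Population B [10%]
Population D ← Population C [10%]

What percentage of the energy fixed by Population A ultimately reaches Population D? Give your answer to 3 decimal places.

0.100%

Product of link efficiencies: 0.1 × 0.1 × 0.1 = 0.001
As a percentage: 0.001 × 100 = 0.100%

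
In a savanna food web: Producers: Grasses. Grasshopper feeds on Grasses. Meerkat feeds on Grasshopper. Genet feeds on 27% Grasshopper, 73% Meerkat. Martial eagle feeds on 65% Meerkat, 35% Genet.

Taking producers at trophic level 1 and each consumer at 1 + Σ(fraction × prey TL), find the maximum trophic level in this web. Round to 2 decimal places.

4.26

Grasshopper: 1 + 1 = 2
Meerkat: 1 + 2 = 3
Genet: 1 + (0.27×2 + 0.73×3) = 3.73
Martial eagle: 1 + (0.65×3 + 0.35×3.73) = 4.2555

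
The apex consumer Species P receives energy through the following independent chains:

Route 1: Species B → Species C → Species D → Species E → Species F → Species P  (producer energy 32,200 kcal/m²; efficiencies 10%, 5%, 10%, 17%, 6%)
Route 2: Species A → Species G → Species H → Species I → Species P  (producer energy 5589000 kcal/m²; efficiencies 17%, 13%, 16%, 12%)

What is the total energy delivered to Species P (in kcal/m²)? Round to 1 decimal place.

Route 1: 32200 × 0.1 × 0.05 × 0.1 × 0.17 × 0.06 = 0.16422 kcal/m²
Route 2: 5589000 × 0.17 × 0.13 × 0.16 × 0.12 = 2371.52448 kcal/m²
Total at Species P: 0.16422 + 2371.52448 = 2371.6887 kcal/m²

2371.7 kcal/m²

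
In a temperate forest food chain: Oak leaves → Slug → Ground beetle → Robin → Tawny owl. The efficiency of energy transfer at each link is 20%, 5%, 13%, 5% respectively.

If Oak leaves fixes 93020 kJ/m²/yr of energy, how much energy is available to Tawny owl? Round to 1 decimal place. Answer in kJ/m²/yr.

6.0 kJ/m²/yr

Slug: 93020 × 0.2 = 18604 kJ/m²/yr
Ground beetle: 18604 × 0.05 = 930.2 kJ/m²/yr
Robin: 930.2 × 0.13 = 120.926 kJ/m²/yr
Tawny owl: 120.926 × 0.05 = 6.0463 kJ/m²/yr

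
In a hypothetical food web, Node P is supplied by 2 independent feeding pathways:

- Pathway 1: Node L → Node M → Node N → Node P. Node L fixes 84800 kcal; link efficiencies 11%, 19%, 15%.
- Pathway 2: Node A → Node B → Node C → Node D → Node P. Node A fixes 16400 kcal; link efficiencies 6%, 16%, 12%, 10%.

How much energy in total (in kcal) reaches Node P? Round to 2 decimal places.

267.74 kcal

Pathway 1: 84800 × 0.11 × 0.19 × 0.15 = 265.848 kcal
Pathway 2: 16400 × 0.06 × 0.16 × 0.12 × 0.1 = 1.88928 kcal
Total at Node P: 265.848 + 1.88928 = 267.73728 kcal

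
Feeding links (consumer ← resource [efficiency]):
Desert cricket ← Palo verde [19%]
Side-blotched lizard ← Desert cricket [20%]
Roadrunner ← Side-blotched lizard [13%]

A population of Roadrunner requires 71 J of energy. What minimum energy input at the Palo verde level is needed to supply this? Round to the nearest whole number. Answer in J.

14372 J

Cumulative transfer efficiency: 0.19 × 0.2 × 0.13 = 0.00494
Palo verde energy = 71 / 0.00494 = 14372 J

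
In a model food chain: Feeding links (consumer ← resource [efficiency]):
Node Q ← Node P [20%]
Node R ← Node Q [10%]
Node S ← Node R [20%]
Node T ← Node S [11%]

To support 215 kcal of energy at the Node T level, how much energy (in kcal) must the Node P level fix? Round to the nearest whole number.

Cumulative transfer efficiency: 0.2 × 0.1 × 0.2 × 0.11 = 0.00044
Node P energy = 215 / 0.00044 = 488636 kcal

488636 kcal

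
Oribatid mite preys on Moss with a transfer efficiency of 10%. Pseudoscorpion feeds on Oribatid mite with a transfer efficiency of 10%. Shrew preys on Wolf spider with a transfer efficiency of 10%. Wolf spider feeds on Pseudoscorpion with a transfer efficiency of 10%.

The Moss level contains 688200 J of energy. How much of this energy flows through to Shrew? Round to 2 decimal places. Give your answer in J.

68.82 J

Oribatid mite: 688200 × 0.1 = 68820 J
Pseudoscorpion: 68820 × 0.1 = 6882 J
Wolf spider: 6882 × 0.1 = 688.2 J
Shrew: 688.2 × 0.1 = 68.82 J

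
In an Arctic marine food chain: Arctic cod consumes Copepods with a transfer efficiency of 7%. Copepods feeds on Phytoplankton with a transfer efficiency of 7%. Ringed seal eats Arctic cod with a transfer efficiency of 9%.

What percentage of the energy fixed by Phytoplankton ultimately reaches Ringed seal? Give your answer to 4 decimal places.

0.0441%

Product of link efficiencies: 0.07 × 0.07 × 0.09 = 0.000441
As a percentage: 0.000441 × 100 = 0.0441%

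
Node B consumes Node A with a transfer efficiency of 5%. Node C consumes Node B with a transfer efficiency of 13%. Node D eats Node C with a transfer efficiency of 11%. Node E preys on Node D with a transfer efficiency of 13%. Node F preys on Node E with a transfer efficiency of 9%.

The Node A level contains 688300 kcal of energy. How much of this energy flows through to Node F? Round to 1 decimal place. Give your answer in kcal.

Node B: 688300 × 0.05 = 34415 kcal
Node C: 34415 × 0.13 = 4473.95 kcal
Node D: 4473.95 × 0.11 = 492.1345 kcal
Node E: 492.1345 × 0.13 = 63.977485 kcal
Node F: 63.977485 × 0.09 = 5.75797365 kcal

5.8 kcal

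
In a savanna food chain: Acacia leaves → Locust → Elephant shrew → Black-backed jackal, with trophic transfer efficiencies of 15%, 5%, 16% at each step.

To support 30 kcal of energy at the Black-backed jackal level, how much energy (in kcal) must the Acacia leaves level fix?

Cumulative transfer efficiency: 0.15 × 0.05 × 0.16 = 0.0012
Acacia leaves energy = 30 / 0.0012 = 25000 kcal

25000 kcal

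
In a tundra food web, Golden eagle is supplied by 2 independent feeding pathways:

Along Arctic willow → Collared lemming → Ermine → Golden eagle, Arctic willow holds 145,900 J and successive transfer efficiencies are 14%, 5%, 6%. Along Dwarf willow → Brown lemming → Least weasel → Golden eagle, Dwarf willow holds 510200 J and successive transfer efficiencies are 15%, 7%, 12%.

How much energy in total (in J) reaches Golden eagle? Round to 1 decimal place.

704.1 J

Via Arctic willow: 145900 × 0.14 × 0.05 × 0.06 = 61.278 J
Via Dwarf willow: 510200 × 0.15 × 0.07 × 0.12 = 642.852 J
Total at Golden eagle: 61.278 + 642.852 = 704.13 J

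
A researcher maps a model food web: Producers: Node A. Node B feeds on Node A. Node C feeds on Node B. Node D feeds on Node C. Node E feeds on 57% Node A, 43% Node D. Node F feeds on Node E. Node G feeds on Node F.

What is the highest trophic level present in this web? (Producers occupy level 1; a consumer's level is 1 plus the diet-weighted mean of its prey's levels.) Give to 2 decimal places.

5.29

Node B: 1 + 1 = 2
Node C: 1 + 2 = 3
Node D: 1 + 3 = 4
Node E: 1 + (0.57×1 + 0.43×4) = 3.29
Node F: 1 + 3.29 = 4.29
Node G: 1 + 4.29 = 5.29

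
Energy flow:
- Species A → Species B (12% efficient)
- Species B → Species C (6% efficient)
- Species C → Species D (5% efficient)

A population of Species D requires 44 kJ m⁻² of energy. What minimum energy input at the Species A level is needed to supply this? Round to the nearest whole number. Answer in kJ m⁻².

Cumulative transfer efficiency: 0.12 × 0.06 × 0.05 = 0.00036
Species A energy = 44 / 0.00036 = 122222 kJ m⁻²

122222 kJ m⁻²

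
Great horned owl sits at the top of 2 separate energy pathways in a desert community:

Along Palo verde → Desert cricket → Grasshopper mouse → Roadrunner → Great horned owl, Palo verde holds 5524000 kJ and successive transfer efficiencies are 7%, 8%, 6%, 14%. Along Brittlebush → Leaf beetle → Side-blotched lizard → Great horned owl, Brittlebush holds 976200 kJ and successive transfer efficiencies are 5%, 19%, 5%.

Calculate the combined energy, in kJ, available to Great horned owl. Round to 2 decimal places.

Via Palo verde: 5524000 × 0.07 × 0.08 × 0.06 × 0.14 = 259.84896 kJ
Via Brittlebush: 976200 × 0.05 × 0.19 × 0.05 = 463.695 kJ
Total at Great horned owl: 259.84896 + 463.695 = 723.54396 kJ

723.54 kJ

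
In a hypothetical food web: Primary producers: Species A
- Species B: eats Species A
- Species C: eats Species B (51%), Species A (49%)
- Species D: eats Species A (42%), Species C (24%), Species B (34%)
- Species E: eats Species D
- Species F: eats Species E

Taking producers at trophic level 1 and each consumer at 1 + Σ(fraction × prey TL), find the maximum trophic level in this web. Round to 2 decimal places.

4.70

Species B: 1 + 1 = 2
Species C: 1 + (0.51×2 + 0.49×1) = 2.51
Species D: 1 + (0.42×1 + 0.24×2.51 + 0.34×2) = 2.7024
Species E: 1 + 2.7024 = 3.7024
Species F: 1 + 3.7024 = 4.7024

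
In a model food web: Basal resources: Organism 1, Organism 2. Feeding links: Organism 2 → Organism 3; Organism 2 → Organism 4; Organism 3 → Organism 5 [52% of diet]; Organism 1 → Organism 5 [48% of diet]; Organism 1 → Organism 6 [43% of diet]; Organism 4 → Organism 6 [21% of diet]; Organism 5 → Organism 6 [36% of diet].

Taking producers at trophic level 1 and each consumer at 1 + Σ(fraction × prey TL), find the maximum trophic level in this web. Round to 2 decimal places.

2.76

Organism 3: 1 + 1 = 2
Organism 4: 1 + 1 = 2
Organism 5: 1 + (0.52×2 + 0.48×1) = 2.52
Organism 6: 1 + (0.43×1 + 0.21×2 + 0.36×2.52) = 2.7572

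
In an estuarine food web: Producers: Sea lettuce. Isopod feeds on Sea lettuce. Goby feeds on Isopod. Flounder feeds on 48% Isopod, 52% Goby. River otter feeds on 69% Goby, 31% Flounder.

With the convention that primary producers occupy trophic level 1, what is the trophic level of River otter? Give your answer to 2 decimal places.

4.16

Isopod: 1 + 1 = 2
Goby: 1 + 2 = 3
Flounder: 1 + (0.48×2 + 0.52×3) = 3.52
River otter: 1 + (0.69×3 + 0.31×3.52) = 4.1612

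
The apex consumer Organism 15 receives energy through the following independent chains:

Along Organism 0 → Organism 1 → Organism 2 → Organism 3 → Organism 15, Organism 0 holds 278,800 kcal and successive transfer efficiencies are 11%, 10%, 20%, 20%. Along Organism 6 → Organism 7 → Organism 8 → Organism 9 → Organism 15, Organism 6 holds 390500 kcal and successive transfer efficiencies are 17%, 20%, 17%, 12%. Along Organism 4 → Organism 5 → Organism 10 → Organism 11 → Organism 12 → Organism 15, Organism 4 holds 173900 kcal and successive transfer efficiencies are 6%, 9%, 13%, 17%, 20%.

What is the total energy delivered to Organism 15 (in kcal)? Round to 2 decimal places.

Via Organism 0: 278800 × 0.11 × 0.1 × 0.2 × 0.2 = 122.672 kcal
Via Organism 6: 390500 × 0.17 × 0.2 × 0.17 × 0.12 = 270.8508 kcal
Via Organism 4: 173900 × 0.06 × 0.09 × 0.13 × 0.17 × 0.2 = 4.1506452 kcal
Total at Organism 15: 122.672 + 270.8508 + 4.1506452 = 397.6734452 kcal

397.67 kcal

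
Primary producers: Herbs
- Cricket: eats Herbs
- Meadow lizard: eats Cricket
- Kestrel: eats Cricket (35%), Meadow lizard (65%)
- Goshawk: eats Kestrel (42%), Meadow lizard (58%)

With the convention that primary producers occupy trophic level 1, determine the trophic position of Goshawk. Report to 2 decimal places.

Cricket: 1 + 1 = 2
Meadow lizard: 1 + 2 = 3
Kestrel: 1 + (0.35×2 + 0.65×3) = 3.65
Goshawk: 1 + (0.42×3.65 + 0.58×3) = 4.273

4.27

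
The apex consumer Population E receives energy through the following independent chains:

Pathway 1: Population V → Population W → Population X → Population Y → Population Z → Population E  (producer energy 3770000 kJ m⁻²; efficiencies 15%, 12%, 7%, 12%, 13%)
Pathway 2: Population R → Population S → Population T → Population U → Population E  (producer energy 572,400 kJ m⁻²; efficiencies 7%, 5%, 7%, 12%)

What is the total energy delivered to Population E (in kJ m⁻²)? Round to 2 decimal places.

Pathway 1: 3770000 × 0.15 × 0.12 × 0.07 × 0.12 × 0.13 = 74.10312 kJ m⁻²
Pathway 2: 572400 × 0.07 × 0.05 × 0.07 × 0.12 = 16.82856 kJ m⁻²
Total at Population E: 74.10312 + 16.82856 = 90.93168 kJ m⁻²

90.93 kJ m⁻²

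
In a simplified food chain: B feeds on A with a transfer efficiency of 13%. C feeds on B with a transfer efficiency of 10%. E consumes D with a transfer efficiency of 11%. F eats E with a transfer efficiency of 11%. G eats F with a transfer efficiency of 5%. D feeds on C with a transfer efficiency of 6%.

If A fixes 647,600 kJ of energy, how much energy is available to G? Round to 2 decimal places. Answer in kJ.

0.31 kJ

B: 647600 × 0.13 = 84188 kJ
C: 84188 × 0.1 = 8418.8 kJ
D: 8418.8 × 0.06 = 505.128 kJ
E: 505.128 × 0.11 = 55.56408 kJ
F: 55.56408 × 0.11 = 6.1120488 kJ
G: 6.1120488 × 0.05 = 0.30560244 kJ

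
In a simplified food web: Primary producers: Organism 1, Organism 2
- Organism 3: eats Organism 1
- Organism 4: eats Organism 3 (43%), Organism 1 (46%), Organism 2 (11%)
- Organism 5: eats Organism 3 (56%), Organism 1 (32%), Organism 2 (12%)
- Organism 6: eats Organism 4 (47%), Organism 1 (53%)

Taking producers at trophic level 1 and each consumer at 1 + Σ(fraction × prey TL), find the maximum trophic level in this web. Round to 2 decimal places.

2.67

Organism 3: 1 + 1 = 2
Organism 4: 1 + (0.43×2 + 0.46×1 + 0.11×1) = 2.43
Organism 5: 1 + (0.56×2 + 0.32×1 + 0.12×1) = 2.56
Organism 6: 1 + (0.47×2.43 + 0.53×1) = 2.6721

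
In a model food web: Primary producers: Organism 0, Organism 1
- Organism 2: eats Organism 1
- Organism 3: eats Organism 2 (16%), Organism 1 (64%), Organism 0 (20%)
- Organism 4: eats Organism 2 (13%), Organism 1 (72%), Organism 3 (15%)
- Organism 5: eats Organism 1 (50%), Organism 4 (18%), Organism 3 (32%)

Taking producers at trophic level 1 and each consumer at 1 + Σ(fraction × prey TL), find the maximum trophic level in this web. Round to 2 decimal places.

2.61

Organism 2: 1 + 1 = 2
Organism 3: 1 + (0.16×2 + 0.64×1 + 0.2×1) = 2.16
Organism 4: 1 + (0.13×2 + 0.72×1 + 0.15×2.16) = 2.304
Organism 5: 1 + (0.5×1 + 0.18×2.304 + 0.32×2.16) = 2.60592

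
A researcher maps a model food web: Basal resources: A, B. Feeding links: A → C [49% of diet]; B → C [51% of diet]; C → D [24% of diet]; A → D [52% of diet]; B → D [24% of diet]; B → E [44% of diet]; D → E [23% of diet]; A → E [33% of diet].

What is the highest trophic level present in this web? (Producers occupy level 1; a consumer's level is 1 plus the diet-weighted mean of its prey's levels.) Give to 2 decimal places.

2.29

C: 1 + (0.49×1 + 0.51×1) = 2
D: 1 + (0.24×2 + 0.52×1 + 0.24×1) = 2.24
E: 1 + (0.44×1 + 0.23×2.24 + 0.33×1) = 2.2852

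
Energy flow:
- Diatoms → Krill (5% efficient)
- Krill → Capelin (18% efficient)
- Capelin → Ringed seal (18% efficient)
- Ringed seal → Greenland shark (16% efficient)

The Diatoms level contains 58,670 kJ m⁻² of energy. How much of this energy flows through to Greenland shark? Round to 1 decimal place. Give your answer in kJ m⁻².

Krill: 58670 × 0.05 = 2933.5 kJ m⁻²
Capelin: 2933.5 × 0.18 = 528.03 kJ m⁻²
Ringed seal: 528.03 × 0.18 = 95.0454 kJ m⁻²
Greenland shark: 95.0454 × 0.16 = 15.207264 kJ m⁻²

15.2 kJ m⁻²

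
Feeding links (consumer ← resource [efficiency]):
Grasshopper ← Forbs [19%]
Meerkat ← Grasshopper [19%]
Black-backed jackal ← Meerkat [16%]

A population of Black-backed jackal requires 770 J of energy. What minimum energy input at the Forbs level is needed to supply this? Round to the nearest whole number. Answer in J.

Cumulative transfer efficiency: 0.19 × 0.19 × 0.16 = 0.005776
Forbs energy = 770 / 0.005776 = 133310 J

133310 J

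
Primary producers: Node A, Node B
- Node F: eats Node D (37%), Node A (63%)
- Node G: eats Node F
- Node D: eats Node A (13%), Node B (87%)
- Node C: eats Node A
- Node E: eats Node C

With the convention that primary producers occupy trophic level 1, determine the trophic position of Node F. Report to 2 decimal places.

2.37

Node C: 1 + 1 = 2
Node D: 1 + (0.13×1 + 0.87×1) = 2
Node E: 1 + 2 = 3
Node F: 1 + (0.37×2 + 0.63×1) = 2.37
Node G: 1 + 2.37 = 3.37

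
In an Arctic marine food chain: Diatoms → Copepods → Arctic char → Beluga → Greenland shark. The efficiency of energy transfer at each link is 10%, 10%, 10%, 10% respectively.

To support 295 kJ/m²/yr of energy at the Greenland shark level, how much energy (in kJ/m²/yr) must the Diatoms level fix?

Cumulative transfer efficiency: 0.1 × 0.1 × 0.1 × 0.1 = 0.0001
Diatoms energy = 295 / 0.0001 = 2950000 kJ/m²/yr

2950000 kJ/m²/yr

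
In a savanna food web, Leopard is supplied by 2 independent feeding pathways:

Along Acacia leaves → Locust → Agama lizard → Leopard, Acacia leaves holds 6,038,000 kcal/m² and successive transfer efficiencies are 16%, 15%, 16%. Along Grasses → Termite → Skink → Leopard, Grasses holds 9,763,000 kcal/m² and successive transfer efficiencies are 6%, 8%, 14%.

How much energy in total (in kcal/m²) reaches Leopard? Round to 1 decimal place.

29746.7 kcal/m²

Via Acacia leaves: 6038000 × 0.16 × 0.15 × 0.16 = 23185.92 kcal/m²
Via Grasses: 9763000 × 0.06 × 0.08 × 0.14 = 6560.736 kcal/m²
Total at Leopard: 23185.92 + 6560.736 = 29746.656 kcal/m²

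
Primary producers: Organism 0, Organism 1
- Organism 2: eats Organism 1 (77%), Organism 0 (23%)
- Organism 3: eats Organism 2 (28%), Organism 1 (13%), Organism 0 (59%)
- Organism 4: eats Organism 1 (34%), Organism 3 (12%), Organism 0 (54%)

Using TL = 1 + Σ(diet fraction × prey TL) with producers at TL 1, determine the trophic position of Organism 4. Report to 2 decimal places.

Organism 2: 1 + (0.77×1 + 0.23×1) = 2
Organism 3: 1 + (0.28×2 + 0.13×1 + 0.59×1) = 2.28
Organism 4: 1 + (0.34×1 + 0.12×2.28 + 0.54×1) = 2.1536

2.15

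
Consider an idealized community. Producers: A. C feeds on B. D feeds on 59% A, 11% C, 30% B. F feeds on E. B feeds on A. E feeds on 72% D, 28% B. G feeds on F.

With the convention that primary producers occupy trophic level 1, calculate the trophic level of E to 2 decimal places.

B: 1 + 1 = 2
C: 1 + 2 = 3
D: 1 + (0.59×1 + 0.11×3 + 0.3×2) = 2.52
E: 1 + (0.72×2.52 + 0.28×2) = 3.3744
F: 1 + 3.3744 = 4.3744
G: 1 + 4.3744 = 5.3744

3.37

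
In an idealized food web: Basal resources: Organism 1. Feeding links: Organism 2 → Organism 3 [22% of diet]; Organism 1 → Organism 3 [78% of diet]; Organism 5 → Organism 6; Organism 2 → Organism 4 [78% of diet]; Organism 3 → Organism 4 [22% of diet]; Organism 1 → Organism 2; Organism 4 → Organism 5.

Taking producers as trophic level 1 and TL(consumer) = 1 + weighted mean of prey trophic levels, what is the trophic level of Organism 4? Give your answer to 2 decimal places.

3.05

Organism 2: 1 + 1 = 2
Organism 3: 1 + (0.22×2 + 0.78×1) = 2.22
Organism 4: 1 + (0.22×2.22 + 0.78×2) = 3.0484
Organism 5: 1 + 3.0484 = 4.0484
Organism 6: 1 + 4.0484 = 5.0484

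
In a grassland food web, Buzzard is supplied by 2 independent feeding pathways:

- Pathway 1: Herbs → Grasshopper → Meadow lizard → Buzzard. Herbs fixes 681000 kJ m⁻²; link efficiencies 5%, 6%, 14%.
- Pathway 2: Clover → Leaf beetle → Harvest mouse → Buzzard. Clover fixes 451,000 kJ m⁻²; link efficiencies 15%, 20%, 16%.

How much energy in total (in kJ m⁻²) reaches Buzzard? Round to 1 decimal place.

2450.8 kJ m⁻²

Pathway 1: 681000 × 0.05 × 0.06 × 0.14 = 286.02 kJ m⁻²
Pathway 2: 451000 × 0.15 × 0.2 × 0.16 = 2164.8 kJ m⁻²
Total at Buzzard: 286.02 + 2164.8 = 2450.82 kJ m⁻²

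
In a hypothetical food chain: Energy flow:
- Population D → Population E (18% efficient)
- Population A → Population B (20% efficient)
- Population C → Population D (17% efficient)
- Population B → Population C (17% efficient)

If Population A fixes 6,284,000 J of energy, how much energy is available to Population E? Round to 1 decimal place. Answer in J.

Population B: 6284000 × 0.2 = 1256800 J
Population C: 1256800 × 0.17 = 213656 J
Population D: 213656 × 0.17 = 36321.52 J
Population E: 36321.52 × 0.18 = 6537.8736 J

6537.9 J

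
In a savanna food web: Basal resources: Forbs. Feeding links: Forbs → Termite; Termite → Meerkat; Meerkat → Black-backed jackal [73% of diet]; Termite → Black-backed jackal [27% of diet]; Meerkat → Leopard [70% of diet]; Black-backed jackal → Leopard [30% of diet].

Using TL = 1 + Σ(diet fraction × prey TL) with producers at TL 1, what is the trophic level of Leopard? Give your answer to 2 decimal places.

4.22

Termite: 1 + 1 = 2
Meerkat: 1 + 2 = 3
Black-backed jackal: 1 + (0.73×3 + 0.27×2) = 3.73
Leopard: 1 + (0.7×3 + 0.3×3.73) = 4.219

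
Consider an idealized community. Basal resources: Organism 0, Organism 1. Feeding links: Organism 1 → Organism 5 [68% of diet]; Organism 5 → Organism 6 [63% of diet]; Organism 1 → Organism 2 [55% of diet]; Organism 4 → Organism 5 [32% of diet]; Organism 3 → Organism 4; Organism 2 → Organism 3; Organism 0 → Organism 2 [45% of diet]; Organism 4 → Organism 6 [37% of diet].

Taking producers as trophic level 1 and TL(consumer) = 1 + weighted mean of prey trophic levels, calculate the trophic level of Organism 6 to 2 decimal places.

Organism 2: 1 + (0.55×1 + 0.45×1) = 2
Organism 3: 1 + 2 = 3
Organism 4: 1 + 3 = 4
Organism 5: 1 + (0.68×1 + 0.32×4) = 2.96
Organism 6: 1 + (0.37×4 + 0.63×2.96) = 4.3448

4.34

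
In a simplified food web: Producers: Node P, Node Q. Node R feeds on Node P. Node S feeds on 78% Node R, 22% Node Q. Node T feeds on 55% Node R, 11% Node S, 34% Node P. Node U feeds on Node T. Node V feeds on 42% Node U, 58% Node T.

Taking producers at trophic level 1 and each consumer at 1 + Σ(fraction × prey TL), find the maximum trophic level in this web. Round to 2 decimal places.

Node R: 1 + 1 = 2
Node S: 1 + (0.78×2 + 0.22×1) = 2.78
Node T: 1 + (0.55×2 + 0.11×2.78 + 0.34×1) = 2.7458
Node U: 1 + 2.7458 = 3.7458
Node V: 1 + (0.42×3.7458 + 0.58×2.7458) = 4.1658

4.17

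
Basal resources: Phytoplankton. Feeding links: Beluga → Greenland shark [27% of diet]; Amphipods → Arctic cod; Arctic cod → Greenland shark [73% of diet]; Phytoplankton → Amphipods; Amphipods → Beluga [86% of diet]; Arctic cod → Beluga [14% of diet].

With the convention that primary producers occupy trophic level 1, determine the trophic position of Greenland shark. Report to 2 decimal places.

Amphipods: 1 + 1 = 2
Arctic cod: 1 + 2 = 3
Beluga: 1 + (0.14×3 + 0.86×2) = 3.14
Greenland shark: 1 + (0.27×3.14 + 0.73×3) = 4.0378

4.04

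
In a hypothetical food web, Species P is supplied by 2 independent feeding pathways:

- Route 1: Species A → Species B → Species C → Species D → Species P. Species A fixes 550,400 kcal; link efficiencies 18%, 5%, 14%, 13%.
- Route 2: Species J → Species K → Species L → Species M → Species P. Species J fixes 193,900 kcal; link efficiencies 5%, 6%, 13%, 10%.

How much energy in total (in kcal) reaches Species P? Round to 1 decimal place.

97.7 kcal

Route 1: 550400 × 0.18 × 0.05 × 0.14 × 0.13 = 90.15552 kcal
Route 2: 193900 × 0.05 × 0.06 × 0.13 × 0.1 = 7.5621 kcal
Total at Species P: 90.15552 + 7.5621 = 97.71762 kcal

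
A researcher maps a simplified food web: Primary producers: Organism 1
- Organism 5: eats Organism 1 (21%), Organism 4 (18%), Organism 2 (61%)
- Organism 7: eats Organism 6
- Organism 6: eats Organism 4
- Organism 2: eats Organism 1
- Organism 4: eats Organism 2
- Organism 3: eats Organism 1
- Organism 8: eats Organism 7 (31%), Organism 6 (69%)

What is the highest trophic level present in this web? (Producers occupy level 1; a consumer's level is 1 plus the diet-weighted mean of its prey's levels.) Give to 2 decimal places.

5.31

Organism 2: 1 + 1 = 2
Organism 3: 1 + 1 = 2
Organism 4: 1 + 2 = 3
Organism 5: 1 + (0.21×1 + 0.18×3 + 0.61×2) = 2.97
Organism 6: 1 + 3 = 4
Organism 7: 1 + 4 = 5
Organism 8: 1 + (0.31×5 + 0.69×4) = 5.31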